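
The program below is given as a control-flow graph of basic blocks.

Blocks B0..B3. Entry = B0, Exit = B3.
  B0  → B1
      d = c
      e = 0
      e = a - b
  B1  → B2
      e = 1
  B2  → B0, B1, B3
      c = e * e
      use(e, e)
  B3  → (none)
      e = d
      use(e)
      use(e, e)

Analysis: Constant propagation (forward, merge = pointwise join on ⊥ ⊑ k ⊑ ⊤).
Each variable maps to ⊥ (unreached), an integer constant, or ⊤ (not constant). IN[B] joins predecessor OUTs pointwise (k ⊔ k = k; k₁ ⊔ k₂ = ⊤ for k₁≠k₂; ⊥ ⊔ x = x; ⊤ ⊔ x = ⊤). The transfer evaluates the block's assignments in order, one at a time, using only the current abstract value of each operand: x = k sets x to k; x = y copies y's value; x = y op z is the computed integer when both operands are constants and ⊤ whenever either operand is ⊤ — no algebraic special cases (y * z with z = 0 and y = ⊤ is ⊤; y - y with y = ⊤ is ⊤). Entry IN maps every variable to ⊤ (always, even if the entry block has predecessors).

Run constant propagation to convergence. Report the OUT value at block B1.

Answer: {a: ⊤, b: ⊤, c: ⊤, d: ⊤, e: 1, f: ⊤}

Derivation:
Converged values:
  B0: | IN=(all ⊤) | OUT=(all ⊤)
  B1: | IN=(all ⊤) | OUT={e:1; rest ⊤}
  B2: | IN={e:1; rest ⊤} | OUT={c:1, e:1; rest ⊤}
  B3: | IN={c:1, e:1; rest ⊤} | OUT={c:1; rest ⊤}

Merge at B1: IN[B1] = OUT[B0] ⊔ OUT[B2] = {a: ⊤, b: ⊤, c: ⊤, d: ⊤, e: ⊤, f: ⊤}
Applying B1's transfer function to that IN value gives OUT[B1] (row B1 above).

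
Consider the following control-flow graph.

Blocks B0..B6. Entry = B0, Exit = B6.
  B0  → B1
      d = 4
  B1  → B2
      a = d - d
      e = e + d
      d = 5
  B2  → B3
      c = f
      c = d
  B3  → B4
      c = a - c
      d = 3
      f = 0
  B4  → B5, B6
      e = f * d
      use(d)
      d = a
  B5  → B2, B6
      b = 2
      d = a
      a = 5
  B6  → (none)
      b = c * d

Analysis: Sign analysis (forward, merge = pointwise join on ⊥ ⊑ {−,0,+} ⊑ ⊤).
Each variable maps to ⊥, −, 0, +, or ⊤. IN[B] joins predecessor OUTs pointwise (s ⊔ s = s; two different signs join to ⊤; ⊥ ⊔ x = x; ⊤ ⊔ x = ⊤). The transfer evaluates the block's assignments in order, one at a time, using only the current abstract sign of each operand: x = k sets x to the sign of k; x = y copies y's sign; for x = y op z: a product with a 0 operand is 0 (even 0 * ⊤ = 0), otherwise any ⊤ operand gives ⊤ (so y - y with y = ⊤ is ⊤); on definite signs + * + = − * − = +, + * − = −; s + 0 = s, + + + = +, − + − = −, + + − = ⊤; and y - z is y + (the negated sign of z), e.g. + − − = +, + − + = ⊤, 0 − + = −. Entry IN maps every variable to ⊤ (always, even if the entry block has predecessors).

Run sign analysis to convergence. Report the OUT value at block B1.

Answer: {a: ⊤, b: ⊤, c: ⊤, d: +, e: ⊤, f: ⊤}

Trace:
Fixpoint table:
  B0:  IN=(all ⊤)  OUT={d:+; rest ⊤}
  B1:  IN={d:+; rest ⊤}  OUT={d:+; rest ⊤}
  B2:  IN=(all ⊤)  OUT=(all ⊤)
  B3:  IN=(all ⊤)  OUT={d:+, f:0; rest ⊤}
  B4:  IN={d:+, f:0; rest ⊤}  OUT={e:0, f:0; rest ⊤}
  B5:  IN={e:0, f:0; rest ⊤}  OUT={a:+, b:+, e:0, f:0; rest ⊤}
  B6:  IN={e:0, f:0; rest ⊤}  OUT={e:0, f:0; rest ⊤}

Merge at B1: IN[B1] = OUT[B0] = {a: ⊤, b: ⊤, c: ⊤, d: +, e: ⊤, f: ⊤}
Applying B1's transfer function to that IN value gives OUT[B1] (row B1 above).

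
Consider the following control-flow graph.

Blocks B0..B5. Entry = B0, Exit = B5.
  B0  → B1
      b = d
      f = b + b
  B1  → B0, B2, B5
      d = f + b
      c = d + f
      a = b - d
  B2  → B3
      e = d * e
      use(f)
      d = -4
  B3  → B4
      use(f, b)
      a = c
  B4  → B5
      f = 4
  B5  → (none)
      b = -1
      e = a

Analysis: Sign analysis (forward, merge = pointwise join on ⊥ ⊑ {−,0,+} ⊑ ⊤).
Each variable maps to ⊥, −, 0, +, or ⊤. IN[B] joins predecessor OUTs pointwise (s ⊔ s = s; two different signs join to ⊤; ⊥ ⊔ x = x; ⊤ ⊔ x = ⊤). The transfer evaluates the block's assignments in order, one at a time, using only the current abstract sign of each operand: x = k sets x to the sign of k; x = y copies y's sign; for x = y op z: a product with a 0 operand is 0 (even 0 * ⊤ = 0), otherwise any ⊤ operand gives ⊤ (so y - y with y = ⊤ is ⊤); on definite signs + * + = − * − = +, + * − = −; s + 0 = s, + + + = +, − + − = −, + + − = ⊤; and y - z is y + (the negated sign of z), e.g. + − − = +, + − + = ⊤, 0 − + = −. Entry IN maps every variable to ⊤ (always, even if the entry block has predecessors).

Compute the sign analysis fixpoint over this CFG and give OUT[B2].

Fixpoint table:
  B0: | IN=(all ⊤) | OUT=(all ⊤)
  B1: | IN=(all ⊤) | OUT=(all ⊤)
  B2: | IN=(all ⊤) | OUT={d:-; rest ⊤}
  B3: | IN={d:-; rest ⊤} | OUT={d:-; rest ⊤}
  B4: | IN={d:-; rest ⊤} | OUT={d:-, f:+; rest ⊤}
  B5: | IN=(all ⊤) | OUT={b:-; rest ⊤}

Merge at B2: IN[B2] = OUT[B1] = {a: ⊤, b: ⊤, c: ⊤, d: ⊤, e: ⊤, f: ⊤}
Applying B2's transfer function to that IN value gives OUT[B2] (row B2 above).

Answer: {a: ⊤, b: ⊤, c: ⊤, d: -, e: ⊤, f: ⊤}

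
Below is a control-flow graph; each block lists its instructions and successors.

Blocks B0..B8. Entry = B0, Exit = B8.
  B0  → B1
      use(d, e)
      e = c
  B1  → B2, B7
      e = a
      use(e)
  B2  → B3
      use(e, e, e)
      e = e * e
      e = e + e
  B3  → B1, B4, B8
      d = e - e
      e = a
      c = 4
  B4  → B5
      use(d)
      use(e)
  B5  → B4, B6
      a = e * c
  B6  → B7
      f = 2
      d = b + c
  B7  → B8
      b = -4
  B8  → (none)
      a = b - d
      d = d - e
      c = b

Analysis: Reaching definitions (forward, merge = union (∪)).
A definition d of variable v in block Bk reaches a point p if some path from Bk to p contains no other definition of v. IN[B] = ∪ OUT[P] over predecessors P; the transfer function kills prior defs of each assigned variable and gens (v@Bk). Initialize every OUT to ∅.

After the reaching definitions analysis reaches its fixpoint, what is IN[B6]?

Answer: {a@B5, c@B3, d@B3, e@B3}

Derivation:
Converged values:
  B0: | IN={} | OUT={e@B0}
  B1: | IN={c@B3, d@B3, e@B0, e@B3} | OUT={c@B3, d@B3, e@B1}
  B2: | IN={c@B3, d@B3, e@B1} | OUT={c@B3, d@B3, e@B2}
  B3: | IN={c@B3, d@B3, e@B2} | OUT={c@B3, d@B3, e@B3}
  B4: | IN={a@B5, c@B3, d@B3, e@B3} | OUT={a@B5, c@B3, d@B3, e@B3}
  B5: | IN={a@B5, c@B3, d@B3, e@B3} | OUT={a@B5, c@B3, d@B3, e@B3}
  B6: | IN={a@B5, c@B3, d@B3, e@B3} | OUT={a@B5, c@B3, d@B6, e@B3, f@B6}
  B7: | IN={a@B5, c@B3, d@B3, d@B6, e@B1, e@B3, f@B6} | OUT={a@B5, b@B7, c@B3, d@B3, d@B6, e@B1, e@B3, f@B6}
  B8: | IN={a@B5, b@B7, c@B3, d@B3, d@B6, e@B1, e@B3, f@B6} | OUT={a@B8, b@B7, c@B8, d@B8, e@B1, e@B3, f@B6}

Merge at B6: IN[B6] = OUT[B5] = {a@B5, c@B3, d@B3, e@B3}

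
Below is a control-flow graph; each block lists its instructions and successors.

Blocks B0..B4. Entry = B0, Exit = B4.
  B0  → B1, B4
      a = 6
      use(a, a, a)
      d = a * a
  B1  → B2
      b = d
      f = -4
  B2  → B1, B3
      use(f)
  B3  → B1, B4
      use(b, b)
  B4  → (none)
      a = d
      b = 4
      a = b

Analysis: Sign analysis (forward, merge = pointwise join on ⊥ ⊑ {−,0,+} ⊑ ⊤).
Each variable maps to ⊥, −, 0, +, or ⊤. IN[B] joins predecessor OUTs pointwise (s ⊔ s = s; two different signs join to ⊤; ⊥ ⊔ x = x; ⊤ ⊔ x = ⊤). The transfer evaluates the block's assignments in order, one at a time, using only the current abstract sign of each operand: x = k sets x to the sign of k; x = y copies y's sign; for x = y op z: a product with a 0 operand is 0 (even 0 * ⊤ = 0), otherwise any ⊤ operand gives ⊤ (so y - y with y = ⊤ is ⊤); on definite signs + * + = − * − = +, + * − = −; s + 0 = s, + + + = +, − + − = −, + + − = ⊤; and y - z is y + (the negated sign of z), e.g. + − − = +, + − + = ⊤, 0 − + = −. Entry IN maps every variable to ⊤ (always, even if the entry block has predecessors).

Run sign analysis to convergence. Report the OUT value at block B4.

Fixpoint table:
  B0:   IN=(all ⊤)   OUT={a:+, d:+; rest ⊤}
  B1:   IN={a:+, d:+; rest ⊤}   OUT={a:+, b:+, d:+, f:-; rest ⊤}
  B2:   IN={a:+, b:+, d:+, f:-; rest ⊤}   OUT={a:+, b:+, d:+, f:-; rest ⊤}
  B3:   IN={a:+, b:+, d:+, f:-; rest ⊤}   OUT={a:+, b:+, d:+, f:-; rest ⊤}
  B4:   IN={a:+, d:+; rest ⊤}   OUT={a:+, b:+, d:+; rest ⊤}

Merge at B4: IN[B4] = OUT[B0] ⊔ OUT[B3] = {a: +, b: ⊤, c: ⊤, d: +, e: ⊤, f: ⊤}
Applying B4's transfer function to that IN value gives OUT[B4] (row B4 above).

Answer: {a: +, b: +, c: ⊤, d: +, e: ⊤, f: ⊤}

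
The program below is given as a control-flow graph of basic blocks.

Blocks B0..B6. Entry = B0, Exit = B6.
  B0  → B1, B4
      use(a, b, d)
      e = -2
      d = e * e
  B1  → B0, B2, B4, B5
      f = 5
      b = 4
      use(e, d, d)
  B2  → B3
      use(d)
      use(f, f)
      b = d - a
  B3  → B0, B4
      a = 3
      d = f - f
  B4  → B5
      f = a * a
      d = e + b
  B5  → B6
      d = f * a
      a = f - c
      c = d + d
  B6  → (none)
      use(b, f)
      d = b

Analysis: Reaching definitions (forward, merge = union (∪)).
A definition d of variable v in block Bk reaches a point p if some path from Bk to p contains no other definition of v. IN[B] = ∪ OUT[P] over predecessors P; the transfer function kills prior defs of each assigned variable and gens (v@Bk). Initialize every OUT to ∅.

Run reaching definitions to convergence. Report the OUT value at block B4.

Answer: {a@B3, b@B1, b@B2, d@B4, e@B0, f@B4}

Trace:
Per-block solution:
  B0: | IN={a@B3, b@B1, b@B2, d@B0, d@B3, e@B0, f@B1} | OUT={a@B3, b@B1, b@B2, d@B0, e@B0, f@B1}
  B1: | IN={a@B3, b@B1, b@B2, d@B0, e@B0, f@B1} | OUT={a@B3, b@B1, d@B0, e@B0, f@B1}
  B2: | IN={a@B3, b@B1, d@B0, e@B0, f@B1} | OUT={a@B3, b@B2, d@B0, e@B0, f@B1}
  B3: | IN={a@B3, b@B2, d@B0, e@B0, f@B1} | OUT={a@B3, b@B2, d@B3, e@B0, f@B1}
  B4: | IN={a@B3, b@B1, b@B2, d@B0, d@B3, e@B0, f@B1} | OUT={a@B3, b@B1, b@B2, d@B4, e@B0, f@B4}
  B5: | IN={a@B3, b@B1, b@B2, d@B0, d@B4, e@B0, f@B1, f@B4} | OUT={a@B5, b@B1, b@B2, c@B5, d@B5, e@B0, f@B1, f@B4}
  B6: | IN={a@B5, b@B1, b@B2, c@B5, d@B5, e@B0, f@B1, f@B4} | OUT={a@B5, b@B1, b@B2, c@B5, d@B6, e@B0, f@B1, f@B4}

Merge at B4: IN[B4] = OUT[B0] ⊔ OUT[B1] ⊔ OUT[B3] = {a@B3, b@B1, b@B2, d@B0, d@B3, e@B0, f@B1}
Applying B4's transfer function to that IN value gives OUT[B4] (row B4 above).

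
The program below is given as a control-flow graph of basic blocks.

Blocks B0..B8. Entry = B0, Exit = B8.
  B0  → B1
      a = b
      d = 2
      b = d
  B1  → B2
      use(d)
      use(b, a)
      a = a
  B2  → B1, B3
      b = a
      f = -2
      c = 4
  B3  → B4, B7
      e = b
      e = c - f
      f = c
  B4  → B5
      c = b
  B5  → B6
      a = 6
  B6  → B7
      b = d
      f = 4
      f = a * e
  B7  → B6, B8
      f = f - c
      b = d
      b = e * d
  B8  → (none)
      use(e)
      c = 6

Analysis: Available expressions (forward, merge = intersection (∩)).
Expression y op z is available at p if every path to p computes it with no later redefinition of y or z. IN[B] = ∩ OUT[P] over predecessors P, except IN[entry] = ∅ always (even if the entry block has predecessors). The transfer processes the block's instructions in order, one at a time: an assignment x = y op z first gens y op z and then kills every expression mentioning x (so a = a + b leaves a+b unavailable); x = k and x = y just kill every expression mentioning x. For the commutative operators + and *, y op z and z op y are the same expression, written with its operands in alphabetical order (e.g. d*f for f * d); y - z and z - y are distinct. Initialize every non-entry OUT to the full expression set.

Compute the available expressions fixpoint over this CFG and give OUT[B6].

Answer: {a*e}

Trace:
Fixpoint table:
  B0:  IN={}  OUT={}
  B1:  IN={}  OUT={}
  B2:  IN={}  OUT={}
  B3:  IN={}  OUT={}
  B4:  IN={}  OUT={}
  B5:  IN={}  OUT={}
  B6:  IN={}  OUT={a*e}
  B7:  IN={}  OUT={d*e}
  B8:  IN={d*e}  OUT={d*e}

Merge at B6: IN[B6] = OUT[B5] ∩ OUT[B7] = {}
Applying B6's transfer function to that IN value gives OUT[B6] (row B6 above).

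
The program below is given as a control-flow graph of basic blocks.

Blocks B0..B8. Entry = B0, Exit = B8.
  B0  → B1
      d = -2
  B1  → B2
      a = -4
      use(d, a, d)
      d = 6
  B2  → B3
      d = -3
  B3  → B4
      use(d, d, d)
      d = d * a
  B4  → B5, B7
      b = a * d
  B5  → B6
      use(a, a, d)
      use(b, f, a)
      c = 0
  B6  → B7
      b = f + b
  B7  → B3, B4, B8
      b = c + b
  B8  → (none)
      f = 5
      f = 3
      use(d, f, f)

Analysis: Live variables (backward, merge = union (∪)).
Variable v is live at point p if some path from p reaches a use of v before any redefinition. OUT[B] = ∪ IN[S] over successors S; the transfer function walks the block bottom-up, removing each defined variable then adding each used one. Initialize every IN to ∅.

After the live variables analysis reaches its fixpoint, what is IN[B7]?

Converged values:
  B0:  IN={c, f}  OUT={c, d, f}
  B1:  IN={c, d, f}  OUT={a, c, f}
  B2:  IN={a, c, f}  OUT={a, c, d, f}
  B3:  IN={a, c, d, f}  OUT={a, c, d, f}
  B4:  IN={a, c, d, f}  OUT={a, b, c, d, f}
  B5:  IN={a, b, d, f}  OUT={a, b, c, d, f}
  B6:  IN={a, b, c, d, f}  OUT={a, b, c, d, f}
  B7:  IN={a, b, c, d, f}  OUT={a, c, d, f}
  B8:  IN={d}  OUT={}

Merge at B7: OUT[B7] = IN[B3] ⊔ IN[B4] ⊔ IN[B8] = {a, c, d, f}
Applying B7's transfer function to that OUT value gives IN[B7] (row B7 above).

Answer: {a, b, c, d, f}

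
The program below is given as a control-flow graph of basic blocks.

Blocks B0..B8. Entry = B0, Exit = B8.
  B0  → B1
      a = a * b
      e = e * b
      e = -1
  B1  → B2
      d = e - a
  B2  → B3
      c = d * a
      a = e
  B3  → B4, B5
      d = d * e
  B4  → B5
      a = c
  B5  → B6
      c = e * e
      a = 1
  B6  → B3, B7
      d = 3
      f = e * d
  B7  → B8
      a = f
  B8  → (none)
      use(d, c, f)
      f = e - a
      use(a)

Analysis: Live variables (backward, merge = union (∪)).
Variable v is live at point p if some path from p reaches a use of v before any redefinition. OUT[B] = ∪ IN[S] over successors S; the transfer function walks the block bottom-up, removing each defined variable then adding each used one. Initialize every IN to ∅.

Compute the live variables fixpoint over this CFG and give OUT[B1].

Fixpoint table:
  B0: | IN={a, b, e} | OUT={a, e}
  B1: | IN={a, e} | OUT={a, d, e}
  B2: | IN={a, d, e} | OUT={c, d, e}
  B3: | IN={c, d, e} | OUT={c, e}
  B4: | IN={c, e} | OUT={e}
  B5: | IN={e} | OUT={c, e}
  B6: | IN={c, e} | OUT={c, d, e, f}
  B7: | IN={c, d, e, f} | OUT={a, c, d, e, f}
  B8: | IN={a, c, d, e, f} | OUT={}

Merge at B1: OUT[B1] = IN[B2] = {a, d, e}

Answer: {a, d, e}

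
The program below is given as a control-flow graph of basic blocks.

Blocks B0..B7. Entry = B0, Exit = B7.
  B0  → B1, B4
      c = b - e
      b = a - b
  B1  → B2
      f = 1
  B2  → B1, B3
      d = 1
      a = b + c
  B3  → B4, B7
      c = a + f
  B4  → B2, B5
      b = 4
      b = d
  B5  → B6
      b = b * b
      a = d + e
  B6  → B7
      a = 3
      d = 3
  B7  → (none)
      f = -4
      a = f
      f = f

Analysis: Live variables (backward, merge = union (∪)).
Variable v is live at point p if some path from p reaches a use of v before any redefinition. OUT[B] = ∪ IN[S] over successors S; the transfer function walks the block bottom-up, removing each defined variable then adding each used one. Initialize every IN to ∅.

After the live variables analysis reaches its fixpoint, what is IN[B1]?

Converged values:
  B0:  IN={a, b, d, e, f}  OUT={b, c, d, e, f}
  B1:  IN={b, c, e}  OUT={b, c, e, f}
  B2:  IN={b, c, e, f}  OUT={a, b, c, d, e, f}
  B3:  IN={a, d, e, f}  OUT={c, d, e, f}
  B4:  IN={c, d, e, f}  OUT={b, c, d, e, f}
  B5:  IN={b, d, e}  OUT={}
  B6:  IN={}  OUT={}
  B7:  IN={}  OUT={}

Merge at B1: OUT[B1] = IN[B2] = {b, c, e, f}
Applying B1's transfer function to that OUT value gives IN[B1] (row B1 above).

Answer: {b, c, e}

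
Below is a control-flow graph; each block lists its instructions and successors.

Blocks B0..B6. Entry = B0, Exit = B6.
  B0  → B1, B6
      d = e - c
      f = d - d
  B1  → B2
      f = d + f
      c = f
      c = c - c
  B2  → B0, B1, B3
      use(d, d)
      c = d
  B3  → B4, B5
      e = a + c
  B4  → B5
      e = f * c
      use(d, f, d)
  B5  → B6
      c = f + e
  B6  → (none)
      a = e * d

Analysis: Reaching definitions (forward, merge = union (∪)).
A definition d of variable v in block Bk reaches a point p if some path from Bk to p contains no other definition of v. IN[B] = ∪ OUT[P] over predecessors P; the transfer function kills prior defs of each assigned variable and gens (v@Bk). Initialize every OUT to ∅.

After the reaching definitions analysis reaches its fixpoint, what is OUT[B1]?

Answer: {c@B1, d@B0, f@B1}

Trace:
Per-block solution:
  B0:  IN={c@B2, d@B0, f@B1}  OUT={c@B2, d@B0, f@B0}
  B1:  IN={c@B2, d@B0, f@B0, f@B1}  OUT={c@B1, d@B0, f@B1}
  B2:  IN={c@B1, d@B0, f@B1}  OUT={c@B2, d@B0, f@B1}
  B3:  IN={c@B2, d@B0, f@B1}  OUT={c@B2, d@B0, e@B3, f@B1}
  B4:  IN={c@B2, d@B0, e@B3, f@B1}  OUT={c@B2, d@B0, e@B4, f@B1}
  B5:  IN={c@B2, d@B0, e@B3, e@B4, f@B1}  OUT={c@B5, d@B0, e@B3, e@B4, f@B1}
  B6:  IN={c@B2, c@B5, d@B0, e@B3, e@B4, f@B0, f@B1}  OUT={a@B6, c@B2, c@B5, d@B0, e@B3, e@B4, f@B0, f@B1}

Merge at B1: IN[B1] = OUT[B0] ⊔ OUT[B2] = {c@B2, d@B0, f@B0, f@B1}
Applying B1's transfer function to that IN value gives OUT[B1] (row B1 above).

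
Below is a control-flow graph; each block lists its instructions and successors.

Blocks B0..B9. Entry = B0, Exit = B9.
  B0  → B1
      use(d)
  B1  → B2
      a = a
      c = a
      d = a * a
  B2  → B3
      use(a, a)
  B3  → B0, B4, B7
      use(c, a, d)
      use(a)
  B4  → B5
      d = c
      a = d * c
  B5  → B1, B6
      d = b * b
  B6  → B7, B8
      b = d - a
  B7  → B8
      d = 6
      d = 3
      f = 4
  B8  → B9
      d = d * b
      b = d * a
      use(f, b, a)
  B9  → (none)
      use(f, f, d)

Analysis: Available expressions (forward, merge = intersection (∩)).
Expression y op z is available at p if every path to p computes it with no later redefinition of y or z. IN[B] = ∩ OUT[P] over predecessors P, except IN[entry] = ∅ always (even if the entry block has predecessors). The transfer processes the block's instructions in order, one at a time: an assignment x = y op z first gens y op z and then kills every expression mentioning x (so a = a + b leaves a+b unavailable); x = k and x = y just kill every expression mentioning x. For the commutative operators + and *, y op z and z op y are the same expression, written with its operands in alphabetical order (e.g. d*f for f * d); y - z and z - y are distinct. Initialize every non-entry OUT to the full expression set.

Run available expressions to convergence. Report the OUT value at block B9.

Answer: {a*d}

Working:
Converged values:
  B0: | IN={} | OUT={}
  B1: | IN={} | OUT={a*a}
  B2: | IN={a*a} | OUT={a*a}
  B3: | IN={a*a} | OUT={a*a}
  B4: | IN={a*a} | OUT={c*d}
  B5: | IN={c*d} | OUT={b*b}
  B6: | IN={b*b} | OUT={d-a}
  B7: | IN={} | OUT={}
  B8: | IN={} | OUT={a*d}
  B9: | IN={a*d} | OUT={a*d}

Merge at B9: IN[B9] = OUT[B8] = {a*d}
Applying B9's transfer function to that IN value gives OUT[B9] (row B9 above).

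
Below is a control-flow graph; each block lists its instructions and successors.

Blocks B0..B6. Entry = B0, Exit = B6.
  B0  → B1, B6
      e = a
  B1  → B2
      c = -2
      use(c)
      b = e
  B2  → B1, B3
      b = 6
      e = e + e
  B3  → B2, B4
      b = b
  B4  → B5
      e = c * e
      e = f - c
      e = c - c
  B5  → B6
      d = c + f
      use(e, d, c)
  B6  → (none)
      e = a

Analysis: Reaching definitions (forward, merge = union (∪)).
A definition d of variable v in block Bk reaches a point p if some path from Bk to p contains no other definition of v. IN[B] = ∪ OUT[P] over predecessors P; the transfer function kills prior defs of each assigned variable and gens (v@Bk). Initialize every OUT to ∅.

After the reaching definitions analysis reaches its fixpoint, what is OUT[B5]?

Answer: {b@B3, c@B1, d@B5, e@B4}

Trace:
Fixpoint table:
  B0:   IN={}   OUT={e@B0}
  B1:   IN={b@B2, c@B1, e@B0, e@B2}   OUT={b@B1, c@B1, e@B0, e@B2}
  B2:   IN={b@B1, b@B3, c@B1, e@B0, e@B2}   OUT={b@B2, c@B1, e@B2}
  B3:   IN={b@B2, c@B1, e@B2}   OUT={b@B3, c@B1, e@B2}
  B4:   IN={b@B3, c@B1, e@B2}   OUT={b@B3, c@B1, e@B4}
  B5:   IN={b@B3, c@B1, e@B4}   OUT={b@B3, c@B1, d@B5, e@B4}
  B6:   IN={b@B3, c@B1, d@B5, e@B0, e@B4}   OUT={b@B3, c@B1, d@B5, e@B6}

Merge at B5: IN[B5] = OUT[B4] = {b@B3, c@B1, e@B4}
Applying B5's transfer function to that IN value gives OUT[B5] (row B5 above).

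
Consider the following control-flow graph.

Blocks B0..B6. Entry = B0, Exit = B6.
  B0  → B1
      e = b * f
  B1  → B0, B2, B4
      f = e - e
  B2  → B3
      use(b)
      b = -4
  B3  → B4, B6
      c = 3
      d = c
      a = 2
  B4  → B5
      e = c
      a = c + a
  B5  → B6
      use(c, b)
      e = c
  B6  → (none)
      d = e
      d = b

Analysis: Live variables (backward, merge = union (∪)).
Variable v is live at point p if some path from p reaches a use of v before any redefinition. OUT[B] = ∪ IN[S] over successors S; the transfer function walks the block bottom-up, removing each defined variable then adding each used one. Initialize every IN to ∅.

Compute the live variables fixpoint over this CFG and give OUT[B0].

Fixpoint table:
  B0: | IN={a, b, c, f} | OUT={a, b, c, e}
  B1: | IN={a, b, c, e} | OUT={a, b, c, e, f}
  B2: | IN={b, e} | OUT={b, e}
  B3: | IN={b, e} | OUT={a, b, c, e}
  B4: | IN={a, b, c} | OUT={b, c}
  B5: | IN={b, c} | OUT={b, e}
  B6: | IN={b, e} | OUT={}

Merge at B0: OUT[B0] = IN[B1] = {a, b, c, e}

Answer: {a, b, c, e}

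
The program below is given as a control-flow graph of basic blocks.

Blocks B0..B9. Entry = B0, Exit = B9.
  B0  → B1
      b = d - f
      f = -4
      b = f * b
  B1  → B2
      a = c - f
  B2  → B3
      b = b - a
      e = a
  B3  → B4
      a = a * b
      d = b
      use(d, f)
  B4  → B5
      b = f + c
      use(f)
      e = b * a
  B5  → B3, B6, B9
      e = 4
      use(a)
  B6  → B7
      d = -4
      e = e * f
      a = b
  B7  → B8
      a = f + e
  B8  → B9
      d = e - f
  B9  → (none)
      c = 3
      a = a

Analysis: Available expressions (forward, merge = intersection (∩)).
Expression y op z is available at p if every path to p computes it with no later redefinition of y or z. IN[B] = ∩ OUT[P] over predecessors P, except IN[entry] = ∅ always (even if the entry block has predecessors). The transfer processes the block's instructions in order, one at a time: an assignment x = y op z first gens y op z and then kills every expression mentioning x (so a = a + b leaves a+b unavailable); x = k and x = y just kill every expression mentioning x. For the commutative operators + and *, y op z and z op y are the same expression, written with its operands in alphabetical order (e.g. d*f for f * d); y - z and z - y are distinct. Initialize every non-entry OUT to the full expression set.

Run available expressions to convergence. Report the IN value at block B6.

Answer: {a*b, c+f, c-f}

Working:
Per-block solution:
  B0:  IN={}  OUT={}
  B1:  IN={}  OUT={c-f}
  B2:  IN={c-f}  OUT={c-f}
  B3:  IN={c-f}  OUT={c-f}
  B4:  IN={c-f}  OUT={a*b, c+f, c-f}
  B5:  IN={a*b, c+f, c-f}  OUT={a*b, c+f, c-f}
  B6:  IN={a*b, c+f, c-f}  OUT={c+f, c-f}
  B7:  IN={c+f, c-f}  OUT={c+f, c-f, e+f}
  B8:  IN={c+f, c-f, e+f}  OUT={c+f, c-f, e+f, e-f}
  B9:  IN={c+f, c-f}  OUT={}

Merge at B6: IN[B6] = OUT[B5] = {a*b, c+f, c-f}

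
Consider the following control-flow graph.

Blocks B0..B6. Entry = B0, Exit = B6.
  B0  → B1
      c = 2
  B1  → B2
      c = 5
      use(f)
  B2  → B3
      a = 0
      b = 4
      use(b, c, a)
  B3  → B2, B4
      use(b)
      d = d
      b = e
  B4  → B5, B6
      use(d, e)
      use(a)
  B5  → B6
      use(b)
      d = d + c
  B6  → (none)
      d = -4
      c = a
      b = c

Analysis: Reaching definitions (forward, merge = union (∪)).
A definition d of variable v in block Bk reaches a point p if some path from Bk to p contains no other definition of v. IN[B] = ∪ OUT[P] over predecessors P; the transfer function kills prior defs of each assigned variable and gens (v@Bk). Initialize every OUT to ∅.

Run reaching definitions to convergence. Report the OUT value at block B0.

Answer: {c@B0}

Derivation:
Per-block solution:
  B0:   IN={}   OUT={c@B0}
  B1:   IN={c@B0}   OUT={c@B1}
  B2:   IN={a@B2, b@B3, c@B1, d@B3}   OUT={a@B2, b@B2, c@B1, d@B3}
  B3:   IN={a@B2, b@B2, c@B1, d@B3}   OUT={a@B2, b@B3, c@B1, d@B3}
  B4:   IN={a@B2, b@B3, c@B1, d@B3}   OUT={a@B2, b@B3, c@B1, d@B3}
  B5:   IN={a@B2, b@B3, c@B1, d@B3}   OUT={a@B2, b@B3, c@B1, d@B5}
  B6:   IN={a@B2, b@B3, c@B1, d@B3, d@B5}   OUT={a@B2, b@B6, c@B6, d@B6}

B0 is the boundary node: IN[B0] = {}
Applying B0's transfer function to that IN value gives OUT[B0] (row B0 above).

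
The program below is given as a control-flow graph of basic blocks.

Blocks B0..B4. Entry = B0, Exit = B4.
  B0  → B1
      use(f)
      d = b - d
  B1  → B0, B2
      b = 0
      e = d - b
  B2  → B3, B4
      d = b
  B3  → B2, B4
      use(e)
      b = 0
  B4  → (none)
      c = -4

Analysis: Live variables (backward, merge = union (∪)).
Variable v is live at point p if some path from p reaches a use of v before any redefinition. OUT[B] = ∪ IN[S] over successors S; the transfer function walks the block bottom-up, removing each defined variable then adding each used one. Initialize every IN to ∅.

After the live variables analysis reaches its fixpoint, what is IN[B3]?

Converged values:
  B0:  IN={b, d, f}  OUT={d, f}
  B1:  IN={d, f}  OUT={b, d, e, f}
  B2:  IN={b, e}  OUT={e}
  B3:  IN={e}  OUT={b, e}
  B4:  IN={}  OUT={}

Merge at B3: OUT[B3] = IN[B2] ⊔ IN[B4] = {b, e}
Applying B3's transfer function to that OUT value gives IN[B3] (row B3 above).

Answer: {e}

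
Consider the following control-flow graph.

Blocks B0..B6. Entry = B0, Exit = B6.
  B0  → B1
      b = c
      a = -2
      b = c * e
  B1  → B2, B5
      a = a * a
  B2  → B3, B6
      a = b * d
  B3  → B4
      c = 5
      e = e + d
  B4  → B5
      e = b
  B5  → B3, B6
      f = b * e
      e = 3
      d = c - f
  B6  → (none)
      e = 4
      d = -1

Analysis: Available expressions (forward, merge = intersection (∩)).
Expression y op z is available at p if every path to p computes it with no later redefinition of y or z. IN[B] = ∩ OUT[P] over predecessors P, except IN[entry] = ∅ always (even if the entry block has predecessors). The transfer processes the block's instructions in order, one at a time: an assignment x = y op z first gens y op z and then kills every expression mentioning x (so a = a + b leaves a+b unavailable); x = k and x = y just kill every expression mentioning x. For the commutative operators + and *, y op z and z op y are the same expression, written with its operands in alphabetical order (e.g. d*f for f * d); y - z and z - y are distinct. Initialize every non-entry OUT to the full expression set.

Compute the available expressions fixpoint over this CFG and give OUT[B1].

Answer: {c*e}

Derivation:
Per-block solution:
  B0:   IN={}   OUT={c*e}
  B1:   IN={c*e}   OUT={c*e}
  B2:   IN={c*e}   OUT={b*d, c*e}
  B3:   IN={}   OUT={}
  B4:   IN={}   OUT={}
  B5:   IN={}   OUT={c-f}
  B6:   IN={}   OUT={}

Merge at B1: IN[B1] = OUT[B0] = {c*e}
Applying B1's transfer function to that IN value gives OUT[B1] (row B1 above).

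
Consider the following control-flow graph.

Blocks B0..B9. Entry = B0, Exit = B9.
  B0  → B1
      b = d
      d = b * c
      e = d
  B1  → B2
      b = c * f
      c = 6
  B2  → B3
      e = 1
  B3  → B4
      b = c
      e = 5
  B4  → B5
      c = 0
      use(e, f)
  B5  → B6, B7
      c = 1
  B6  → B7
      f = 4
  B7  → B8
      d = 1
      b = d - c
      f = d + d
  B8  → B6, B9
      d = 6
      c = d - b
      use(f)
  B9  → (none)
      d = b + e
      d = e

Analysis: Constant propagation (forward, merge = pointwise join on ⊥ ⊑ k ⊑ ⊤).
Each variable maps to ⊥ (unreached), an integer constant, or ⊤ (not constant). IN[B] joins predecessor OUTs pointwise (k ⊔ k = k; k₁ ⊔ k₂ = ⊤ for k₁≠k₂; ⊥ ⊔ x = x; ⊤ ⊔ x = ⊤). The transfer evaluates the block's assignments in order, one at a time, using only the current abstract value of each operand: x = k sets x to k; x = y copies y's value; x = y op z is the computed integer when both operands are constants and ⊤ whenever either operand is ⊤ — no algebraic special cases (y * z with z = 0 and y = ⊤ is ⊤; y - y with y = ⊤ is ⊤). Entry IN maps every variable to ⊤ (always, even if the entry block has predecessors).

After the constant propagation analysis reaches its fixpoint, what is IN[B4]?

Converged values:
  B0: | IN=(all ⊤) | OUT=(all ⊤)
  B1: | IN=(all ⊤) | OUT={c:6; rest ⊤}
  B2: | IN={c:6; rest ⊤} | OUT={c:6, e:1; rest ⊤}
  B3: | IN={c:6, e:1; rest ⊤} | OUT={b:6, c:6, e:5; rest ⊤}
  B4: | IN={b:6, c:6, e:5; rest ⊤} | OUT={b:6, c:0, e:5; rest ⊤}
  B5: | IN={b:6, c:0, e:5; rest ⊤} | OUT={b:6, c:1, e:5; rest ⊤}
  B6: | IN={e:5; rest ⊤} | OUT={e:5, f:4; rest ⊤}
  B7: | IN={e:5; rest ⊤} | OUT={d:1, e:5, f:2; rest ⊤}
  B8: | IN={d:1, e:5, f:2; rest ⊤} | OUT={d:6, e:5, f:2; rest ⊤}
  B9: | IN={d:6, e:5, f:2; rest ⊤} | OUT={d:5, e:5, f:2; rest ⊤}

Merge at B4: IN[B4] = OUT[B3] = {a: ⊤, b: 6, c: 6, d: ⊤, e: 5, f: ⊤}

Answer: {a: ⊤, b: 6, c: 6, d: ⊤, e: 5, f: ⊤}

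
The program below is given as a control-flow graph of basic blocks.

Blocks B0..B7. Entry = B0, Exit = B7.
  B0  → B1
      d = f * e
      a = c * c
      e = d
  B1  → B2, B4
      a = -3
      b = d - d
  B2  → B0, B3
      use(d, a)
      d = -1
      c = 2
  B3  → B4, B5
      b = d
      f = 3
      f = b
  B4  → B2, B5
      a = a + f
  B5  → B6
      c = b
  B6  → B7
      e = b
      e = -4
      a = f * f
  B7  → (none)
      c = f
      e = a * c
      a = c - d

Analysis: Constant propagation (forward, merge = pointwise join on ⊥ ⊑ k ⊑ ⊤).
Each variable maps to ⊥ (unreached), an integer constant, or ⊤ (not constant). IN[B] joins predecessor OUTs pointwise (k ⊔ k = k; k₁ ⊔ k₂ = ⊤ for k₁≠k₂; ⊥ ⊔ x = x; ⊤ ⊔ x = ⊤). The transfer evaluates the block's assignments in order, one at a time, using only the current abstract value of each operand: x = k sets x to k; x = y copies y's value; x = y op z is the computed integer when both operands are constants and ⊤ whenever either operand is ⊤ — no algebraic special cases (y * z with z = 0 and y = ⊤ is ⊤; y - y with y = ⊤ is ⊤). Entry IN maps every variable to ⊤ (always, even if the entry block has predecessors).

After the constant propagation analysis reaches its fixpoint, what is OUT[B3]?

Fixpoint table:
  B0:   IN=(all ⊤)   OUT=(all ⊤)
  B1:   IN=(all ⊤)   OUT={a:-3; rest ⊤}
  B2:   IN=(all ⊤)   OUT={c:2, d:-1; rest ⊤}
  B3:   IN={c:2, d:-1; rest ⊤}   OUT={b:-1, c:2, d:-1, f:-1; rest ⊤}
  B4:   IN=(all ⊤)   OUT=(all ⊤)
  B5:   IN=(all ⊤)   OUT=(all ⊤)
  B6:   IN=(all ⊤)   OUT={e:-4; rest ⊤}
  B7:   IN={e:-4; rest ⊤}   OUT=(all ⊤)

Merge at B3: IN[B3] = OUT[B2] = {a: ⊤, b: ⊤, c: 2, d: -1, e: ⊤, f: ⊤}
Applying B3's transfer function to that IN value gives OUT[B3] (row B3 above).

Answer: {a: ⊤, b: -1, c: 2, d: -1, e: ⊤, f: -1}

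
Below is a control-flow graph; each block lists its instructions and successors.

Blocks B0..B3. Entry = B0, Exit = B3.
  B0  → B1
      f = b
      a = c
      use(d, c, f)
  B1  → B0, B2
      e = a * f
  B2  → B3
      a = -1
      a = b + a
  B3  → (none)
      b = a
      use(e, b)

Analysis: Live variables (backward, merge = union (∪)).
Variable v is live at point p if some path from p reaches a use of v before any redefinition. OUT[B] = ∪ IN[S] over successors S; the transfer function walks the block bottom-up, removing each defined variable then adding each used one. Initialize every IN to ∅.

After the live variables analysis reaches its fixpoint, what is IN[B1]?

Per-block solution:
  B0:  IN={b, c, d}  OUT={a, b, c, d, f}
  B1:  IN={a, b, c, d, f}  OUT={b, c, d, e}
  B2:  IN={b, e}  OUT={a, e}
  B3:  IN={a, e}  OUT={}

Merge at B1: OUT[B1] = IN[B0] ⊔ IN[B2] = {b, c, d, e}
Applying B1's transfer function to that OUT value gives IN[B1] (row B1 above).

Answer: {a, b, c, d, f}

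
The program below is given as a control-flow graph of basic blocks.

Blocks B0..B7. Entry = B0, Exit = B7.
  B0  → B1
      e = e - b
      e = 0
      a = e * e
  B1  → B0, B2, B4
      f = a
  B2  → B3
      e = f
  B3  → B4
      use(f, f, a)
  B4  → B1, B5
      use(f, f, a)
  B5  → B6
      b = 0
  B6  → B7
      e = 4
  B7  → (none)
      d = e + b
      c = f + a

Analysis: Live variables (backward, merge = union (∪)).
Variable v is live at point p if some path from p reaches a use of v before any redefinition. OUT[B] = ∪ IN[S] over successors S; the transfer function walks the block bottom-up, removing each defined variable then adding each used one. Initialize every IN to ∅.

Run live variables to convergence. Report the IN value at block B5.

Answer: {a, f}

Trace:
Fixpoint table:
  B0:  IN={b, e}  OUT={a, b, e}
  B1:  IN={a, b, e}  OUT={a, b, e, f}
  B2:  IN={a, b, f}  OUT={a, b, e, f}
  B3:  IN={a, b, e, f}  OUT={a, b, e, f}
  B4:  IN={a, b, e, f}  OUT={a, b, e, f}
  B5:  IN={a, f}  OUT={a, b, f}
  B6:  IN={a, b, f}  OUT={a, b, e, f}
  B7:  IN={a, b, e, f}  OUT={}

Merge at B5: OUT[B5] = IN[B6] = {a, b, f}
Applying B5's transfer function to that OUT value gives IN[B5] (row B5 above).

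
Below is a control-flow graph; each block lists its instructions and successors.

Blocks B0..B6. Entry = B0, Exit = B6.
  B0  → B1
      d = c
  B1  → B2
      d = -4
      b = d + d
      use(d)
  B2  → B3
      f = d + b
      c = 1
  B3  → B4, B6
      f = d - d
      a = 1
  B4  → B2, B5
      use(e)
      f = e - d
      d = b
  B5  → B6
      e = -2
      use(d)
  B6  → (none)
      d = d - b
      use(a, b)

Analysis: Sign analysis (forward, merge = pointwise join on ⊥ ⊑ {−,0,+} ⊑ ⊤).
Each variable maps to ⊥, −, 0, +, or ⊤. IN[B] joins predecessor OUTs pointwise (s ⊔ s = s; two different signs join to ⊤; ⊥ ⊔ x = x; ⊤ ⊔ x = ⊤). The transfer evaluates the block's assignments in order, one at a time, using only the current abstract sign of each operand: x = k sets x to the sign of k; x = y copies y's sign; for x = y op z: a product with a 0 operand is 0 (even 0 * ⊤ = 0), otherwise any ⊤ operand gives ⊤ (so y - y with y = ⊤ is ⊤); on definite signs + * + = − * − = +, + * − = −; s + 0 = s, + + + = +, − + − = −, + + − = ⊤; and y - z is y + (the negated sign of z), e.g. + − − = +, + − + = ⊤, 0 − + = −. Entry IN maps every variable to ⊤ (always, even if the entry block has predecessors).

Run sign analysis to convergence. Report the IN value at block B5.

Converged values:
  B0: | IN=(all ⊤) | OUT=(all ⊤)
  B1: | IN=(all ⊤) | OUT={b:-, d:-; rest ⊤}
  B2: | IN={b:-, d:-; rest ⊤} | OUT={b:-, c:+, d:-, f:-; rest ⊤}
  B3: | IN={b:-, c:+, d:-, f:-; rest ⊤} | OUT={a:+, b:-, c:+, d:-; rest ⊤}
  B4: | IN={a:+, b:-, c:+, d:-; rest ⊤} | OUT={a:+, b:-, c:+, d:-; rest ⊤}
  B5: | IN={a:+, b:-, c:+, d:-; rest ⊤} | OUT={a:+, b:-, c:+, d:-, e:-; rest ⊤}
  B6: | IN={a:+, b:-, c:+, d:-; rest ⊤} | OUT={a:+, b:-, c:+; rest ⊤}

Merge at B5: IN[B5] = OUT[B4] = {a: +, b: -, c: +, d: -, e: ⊤, f: ⊤}

Answer: {a: +, b: -, c: +, d: -, e: ⊤, f: ⊤}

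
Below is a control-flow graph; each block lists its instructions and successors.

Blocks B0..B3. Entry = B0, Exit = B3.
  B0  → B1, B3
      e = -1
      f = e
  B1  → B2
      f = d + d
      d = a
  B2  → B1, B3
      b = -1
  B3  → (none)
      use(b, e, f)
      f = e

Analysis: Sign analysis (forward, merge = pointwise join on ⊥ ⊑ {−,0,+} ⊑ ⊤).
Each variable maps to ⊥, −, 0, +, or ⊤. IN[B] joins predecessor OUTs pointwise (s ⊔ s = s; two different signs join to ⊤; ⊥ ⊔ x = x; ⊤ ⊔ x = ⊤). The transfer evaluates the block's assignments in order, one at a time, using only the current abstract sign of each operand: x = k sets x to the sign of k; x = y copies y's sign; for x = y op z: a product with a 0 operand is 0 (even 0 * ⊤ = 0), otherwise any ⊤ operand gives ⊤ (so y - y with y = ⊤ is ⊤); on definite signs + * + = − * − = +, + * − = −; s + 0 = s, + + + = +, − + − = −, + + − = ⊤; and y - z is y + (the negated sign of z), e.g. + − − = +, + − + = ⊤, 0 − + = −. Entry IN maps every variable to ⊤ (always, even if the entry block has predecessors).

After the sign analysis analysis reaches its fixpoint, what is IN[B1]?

Answer: {a: ⊤, b: ⊤, c: ⊤, d: ⊤, e: -, f: ⊤}

Trace:
Per-block solution:
  B0:  IN=(all ⊤)  OUT={e:-, f:-; rest ⊤}
  B1:  IN={e:-; rest ⊤}  OUT={e:-; rest ⊤}
  B2:  IN={e:-; rest ⊤}  OUT={b:-, e:-; rest ⊤}
  B3:  IN={e:-; rest ⊤}  OUT={e:-, f:-; rest ⊤}

Merge at B1: IN[B1] = OUT[B0] ⊔ OUT[B2] = {a: ⊤, b: ⊤, c: ⊤, d: ⊤, e: -, f: ⊤}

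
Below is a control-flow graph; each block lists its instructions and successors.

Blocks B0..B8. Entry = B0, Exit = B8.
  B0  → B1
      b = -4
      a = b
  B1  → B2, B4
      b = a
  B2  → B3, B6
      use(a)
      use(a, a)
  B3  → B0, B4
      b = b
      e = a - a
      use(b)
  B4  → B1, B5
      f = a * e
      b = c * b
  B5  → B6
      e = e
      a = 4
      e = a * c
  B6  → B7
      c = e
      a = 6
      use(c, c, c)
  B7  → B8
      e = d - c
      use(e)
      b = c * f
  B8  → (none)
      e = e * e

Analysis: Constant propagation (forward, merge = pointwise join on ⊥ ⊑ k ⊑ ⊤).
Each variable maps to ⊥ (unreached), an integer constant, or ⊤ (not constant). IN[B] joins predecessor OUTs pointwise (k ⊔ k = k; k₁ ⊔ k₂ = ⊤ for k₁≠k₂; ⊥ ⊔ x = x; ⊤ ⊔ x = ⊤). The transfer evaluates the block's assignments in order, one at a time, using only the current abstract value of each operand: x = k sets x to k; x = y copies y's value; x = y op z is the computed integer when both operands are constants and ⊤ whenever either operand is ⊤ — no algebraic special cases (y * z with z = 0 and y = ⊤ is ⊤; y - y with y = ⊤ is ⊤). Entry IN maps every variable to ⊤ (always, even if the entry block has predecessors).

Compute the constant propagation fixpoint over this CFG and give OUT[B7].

Converged values:
  B0: | IN=(all ⊤) | OUT={a:-4, b:-4; rest ⊤}
  B1: | IN={a:-4; rest ⊤} | OUT={a:-4, b:-4; rest ⊤}
  B2: | IN={a:-4, b:-4; rest ⊤} | OUT={a:-4, b:-4; rest ⊤}
  B3: | IN={a:-4, b:-4; rest ⊤} | OUT={a:-4, b:-4, e:0; rest ⊤}
  B4: | IN={a:-4, b:-4; rest ⊤} | OUT={a:-4; rest ⊤}
  B5: | IN={a:-4; rest ⊤} | OUT={a:4; rest ⊤}
  B6: | IN=(all ⊤) | OUT={a:6; rest ⊤}
  B7: | IN={a:6; rest ⊤} | OUT={a:6; rest ⊤}
  B8: | IN={a:6; rest ⊤} | OUT={a:6; rest ⊤}

Merge at B7: IN[B7] = OUT[B6] = {a: 6, b: ⊤, c: ⊤, d: ⊤, e: ⊤, f: ⊤}
Applying B7's transfer function to that IN value gives OUT[B7] (row B7 above).

Answer: {a: 6, b: ⊤, c: ⊤, d: ⊤, e: ⊤, f: ⊤}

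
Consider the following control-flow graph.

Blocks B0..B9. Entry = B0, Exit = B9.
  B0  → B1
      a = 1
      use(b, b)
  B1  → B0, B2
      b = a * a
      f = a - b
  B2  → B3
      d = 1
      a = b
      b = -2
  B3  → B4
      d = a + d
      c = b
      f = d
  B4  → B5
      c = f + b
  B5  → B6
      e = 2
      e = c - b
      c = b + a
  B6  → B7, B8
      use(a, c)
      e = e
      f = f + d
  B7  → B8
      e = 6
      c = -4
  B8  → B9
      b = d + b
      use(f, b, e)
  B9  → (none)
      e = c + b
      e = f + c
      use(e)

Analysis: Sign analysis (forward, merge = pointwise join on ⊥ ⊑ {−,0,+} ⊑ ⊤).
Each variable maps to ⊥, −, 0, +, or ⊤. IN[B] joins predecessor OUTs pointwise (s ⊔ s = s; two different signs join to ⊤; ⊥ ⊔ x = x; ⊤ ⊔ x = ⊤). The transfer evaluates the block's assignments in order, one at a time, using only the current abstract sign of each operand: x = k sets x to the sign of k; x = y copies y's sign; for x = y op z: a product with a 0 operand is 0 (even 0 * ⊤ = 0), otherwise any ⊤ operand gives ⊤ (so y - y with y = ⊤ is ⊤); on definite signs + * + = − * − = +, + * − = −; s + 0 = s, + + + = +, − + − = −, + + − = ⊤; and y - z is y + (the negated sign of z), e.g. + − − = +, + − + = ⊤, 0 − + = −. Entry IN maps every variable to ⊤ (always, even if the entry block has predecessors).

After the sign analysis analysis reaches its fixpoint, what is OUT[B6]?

Answer: {a: +, b: -, c: ⊤, d: +, e: ⊤, f: +}

Trace:
Per-block solution:
  B0:   IN=(all ⊤)   OUT={a:+; rest ⊤}
  B1:   IN={a:+; rest ⊤}   OUT={a:+, b:+; rest ⊤}
  B2:   IN={a:+, b:+; rest ⊤}   OUT={a:+, b:-, d:+; rest ⊤}
  B3:   IN={a:+, b:-, d:+; rest ⊤}   OUT={a:+, b:-, c:-, d:+, f:+; rest ⊤}
  B4:   IN={a:+, b:-, c:-, d:+, f:+; rest ⊤}   OUT={a:+, b:-, d:+, f:+; rest ⊤}
  B5:   IN={a:+, b:-, d:+, f:+; rest ⊤}   OUT={a:+, b:-, d:+, f:+; rest ⊤}
  B6:   IN={a:+, b:-, d:+, f:+; rest ⊤}   OUT={a:+, b:-, d:+, f:+; rest ⊤}
  B7:   IN={a:+, b:-, d:+, f:+; rest ⊤}   OUT={a:+, b:-, c:-, d:+, e:+, f:+; rest ⊤}
  B8:   IN={a:+, b:-, d:+, f:+; rest ⊤}   OUT={a:+, d:+, f:+; rest ⊤}
  B9:   IN={a:+, d:+, f:+; rest ⊤}   OUT={a:+, d:+, f:+; rest ⊤}

Merge at B6: IN[B6] = OUT[B5] = {a: +, b: -, c: ⊤, d: +, e: ⊤, f: +}
Applying B6's transfer function to that IN value gives OUT[B6] (row B6 above).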